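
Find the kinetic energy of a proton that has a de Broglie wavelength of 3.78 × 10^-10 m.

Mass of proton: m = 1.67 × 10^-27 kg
9.20 × 10^-22 J (or 5.74 × 10^-3 eV)

From λ = h/√(2mKE), we solve for KE:

λ² = h²/(2mKE)
KE = h²/(2mλ²)
KE = (6.626 × 10^-34 J·s)² / (2 × 1.67 × 10^-27 kg × (3.78 × 10^-10 m)²)
KE = 9.20 × 10^-22 J
KE = 5.74 × 10^-3 eV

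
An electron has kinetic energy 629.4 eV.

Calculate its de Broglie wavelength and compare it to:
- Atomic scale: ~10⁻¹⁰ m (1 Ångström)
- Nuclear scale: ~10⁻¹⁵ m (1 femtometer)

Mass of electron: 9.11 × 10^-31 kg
λ = 4.89 × 10^-11 m, which is between nuclear and atomic scales.

Using λ = h/√(2mKE):

KE = 629.4 eV = 1.008 × 10^-16 J

λ = h/√(2mKE)
λ = (6.626 × 10^-34 J·s) / √(2 × 9.11 × 10^-31 kg × 1.008 × 10^-16 J)
λ = 4.89 × 10^-11 m

Comparison:
- Atomic scale (10⁻¹⁰ m): λ is 0.49× this size
- Nuclear scale (10⁻¹⁵ m): λ is 4.9e+04× this size

The wavelength is between nuclear and atomic scales.

This wavelength is appropriate for probing atomic structure but too large for nuclear physics experiments.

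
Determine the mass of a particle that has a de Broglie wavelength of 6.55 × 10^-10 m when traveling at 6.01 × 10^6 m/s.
1.68 × 10^-31 kg

From the de Broglie relation λ = h/(mv), we solve for m:

m = h/(λv)
m = (6.626 × 10^-34 J·s) / (6.55 × 10^-10 m × 6.01 × 10^6 m/s)
m = 1.68 × 10^-31 kg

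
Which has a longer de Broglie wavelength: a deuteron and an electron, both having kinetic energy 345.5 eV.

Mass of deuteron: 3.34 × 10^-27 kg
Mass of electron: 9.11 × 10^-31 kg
The electron has the longer wavelength.

Using λ = h/√(2mKE):

For deuteron: λ₁ = h/√(2m₁KE) = 1.09 × 10^-12 m
For electron: λ₂ = h/√(2m₂KE) = 6.60 × 10^-11 m

Since λ ∝ 1/√m at constant kinetic energy, the lighter particle has the longer wavelength.

The electron has the longer de Broglie wavelength.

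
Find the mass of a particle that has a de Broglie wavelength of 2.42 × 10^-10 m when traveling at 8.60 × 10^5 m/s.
3.18 × 10^-30 kg

From the de Broglie relation λ = h/(mv), we solve for m:

m = h/(λv)
m = (6.626 × 10^-34 J·s) / (2.42 × 10^-10 m × 8.60 × 10^5 m/s)
m = 3.18 × 10^-30 kg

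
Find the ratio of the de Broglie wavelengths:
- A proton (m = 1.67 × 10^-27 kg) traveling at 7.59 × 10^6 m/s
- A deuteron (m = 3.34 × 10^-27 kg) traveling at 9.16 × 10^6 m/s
λ₁/λ₂ = 2.41

Using λ = h/(mv):

λ₁ = h/(m₁v₁) = 5.23 × 10^-14 m
λ₂ = h/(m₂v₂) = 2.17 × 10^-14 m

Ratio λ₁/λ₂ = (m₂v₂)/(m₁v₁)
         = (3.34 × 10^-27 kg × 9.16 × 10^6 m/s) / (1.67 × 10^-27 kg × 7.59 × 10^6 m/s)
         = 2.41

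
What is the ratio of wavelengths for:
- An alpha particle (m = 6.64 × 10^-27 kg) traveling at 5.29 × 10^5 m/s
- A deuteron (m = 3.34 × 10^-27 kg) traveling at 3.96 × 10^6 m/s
λ₁/λ₂ = 3.77

Using λ = h/(mv):

λ₁ = h/(m₁v₁) = 1.89 × 10^-13 m
λ₂ = h/(m₂v₂) = 5.01 × 10^-14 m

Ratio λ₁/λ₂ = (m₂v₂)/(m₁v₁)
         = (3.34 × 10^-27 kg × 3.96 × 10^6 m/s) / (6.64 × 10^-27 kg × 5.29 × 10^5 m/s)
         = 3.77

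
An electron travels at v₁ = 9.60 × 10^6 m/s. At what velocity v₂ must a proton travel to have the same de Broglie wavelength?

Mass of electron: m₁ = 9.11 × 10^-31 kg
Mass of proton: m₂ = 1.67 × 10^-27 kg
v₂ = 5.24 × 10^3 m/s

For equal de Broglie wavelengths: λ₁ = λ₂

h/(m₁v₁) = h/(m₂v₂)
m₁v₁ = m₂v₂
v₂ = v₁ · (m₁/m₂)

v₂ = 9.60 × 10^6 m/s × (9.11 × 10^-31 kg / 1.67 × 10^-27 kg)
v₂ = 5.24 × 10^3 m/s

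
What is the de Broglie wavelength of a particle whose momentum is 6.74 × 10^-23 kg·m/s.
9.83 × 10^-12 m

Using the de Broglie relation λ = h/p:

λ = h/p
λ = (6.626 × 10^-34 J·s) / (6.74 × 10^-23 kg·m/s)
λ = 9.83 × 10^-12 m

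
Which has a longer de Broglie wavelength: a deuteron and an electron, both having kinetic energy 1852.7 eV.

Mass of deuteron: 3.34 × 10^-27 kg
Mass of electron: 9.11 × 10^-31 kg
The electron has the longer wavelength.

Using λ = h/√(2mKE):

For deuteron: λ₁ = h/√(2m₁KE) = 4.71 × 10^-13 m
For electron: λ₂ = h/√(2m₂KE) = 2.85 × 10^-11 m

Since λ ∝ 1/√m at constant kinetic energy, the lighter particle has the longer wavelength.

The electron has the longer de Broglie wavelength.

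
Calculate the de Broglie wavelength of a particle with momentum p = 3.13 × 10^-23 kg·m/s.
2.12 × 10^-11 m

Using the de Broglie relation λ = h/p:

λ = h/p
λ = (6.626 × 10^-34 J·s) / (3.13 × 10^-23 kg·m/s)
λ = 2.12 × 10^-11 m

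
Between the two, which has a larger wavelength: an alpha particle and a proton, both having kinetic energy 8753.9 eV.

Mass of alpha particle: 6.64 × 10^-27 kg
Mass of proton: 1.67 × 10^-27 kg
The proton has the longer wavelength.

Using λ = h/√(2mKE):

For alpha particle: λ₁ = h/√(2m₁KE) = 1.54 × 10^-13 m
For proton: λ₂ = h/√(2m₂KE) = 3.06 × 10^-13 m

Since λ ∝ 1/√m at constant kinetic energy, the lighter particle has the longer wavelength.

The proton has the longer de Broglie wavelength.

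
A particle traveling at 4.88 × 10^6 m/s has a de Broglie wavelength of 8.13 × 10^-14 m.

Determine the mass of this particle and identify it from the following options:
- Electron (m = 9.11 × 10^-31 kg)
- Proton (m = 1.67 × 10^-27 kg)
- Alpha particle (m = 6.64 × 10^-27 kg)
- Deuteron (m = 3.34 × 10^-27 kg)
The particle is a proton.

From λ = h/(mv), solve for mass:

m = h/(λv)
m = (6.626 × 10^-34 J·s) / (8.13 × 10^-14 m × 4.88 × 10^6 m/s)
m = 1.67 × 10^-27 kg

Comparing with the listed masses, this is closest to a proton.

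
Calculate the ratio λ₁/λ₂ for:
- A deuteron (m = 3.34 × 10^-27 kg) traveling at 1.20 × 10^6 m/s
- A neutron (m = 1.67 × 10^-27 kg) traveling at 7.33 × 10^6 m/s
λ₁/λ₂ = 3.05

Using λ = h/(mv):

λ₁ = h/(m₁v₁) = 1.65 × 10^-13 m
λ₂ = h/(m₂v₂) = 5.41 × 10^-14 m

Ratio λ₁/λ₂ = (m₂v₂)/(m₁v₁)
         = (1.67 × 10^-27 kg × 7.33 × 10^6 m/s) / (3.34 × 10^-27 kg × 1.20 × 10^6 m/s)
         = 3.05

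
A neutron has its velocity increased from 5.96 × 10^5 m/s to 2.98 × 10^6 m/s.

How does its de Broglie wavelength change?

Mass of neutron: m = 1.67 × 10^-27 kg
The wavelength decreases by a factor of 5.

Using λ = h/(mv):

Initial wavelength: λ₁ = h/(mv₁) = 6.66 × 10^-13 m
Final wavelength: λ₂ = h/(mv₂) = 1.33 × 10^-13 m

Since λ ∝ 1/v, when velocity increases by a factor of 5, the wavelength decreases by a factor of 5.

λ₂/λ₁ = v₁/v₂ = 1/5

The wavelength decreases by a factor of 5.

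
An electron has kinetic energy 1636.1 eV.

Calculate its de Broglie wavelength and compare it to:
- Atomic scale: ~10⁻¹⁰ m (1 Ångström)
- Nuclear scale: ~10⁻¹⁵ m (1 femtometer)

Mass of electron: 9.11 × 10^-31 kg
λ = 3.03 × 10^-11 m, which is between nuclear and atomic scales.

Using λ = h/√(2mKE):

KE = 1636.1 eV = 2.621 × 10^-16 J

λ = h/√(2mKE)
λ = (6.626 × 10^-34 J·s) / √(2 × 9.11 × 10^-31 kg × 2.621 × 10^-16 J)
λ = 3.03 × 10^-11 m

Comparison:
- Atomic scale (10⁻¹⁰ m): λ is 0.3× this size
- Nuclear scale (10⁻¹⁵ m): λ is 3e+04× this size

The wavelength is between nuclear and atomic scales.

This wavelength is appropriate for probing atomic structure but too large for nuclear physics experiments.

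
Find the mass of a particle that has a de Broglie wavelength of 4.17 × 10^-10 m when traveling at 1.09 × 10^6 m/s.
1.46 × 10^-30 kg

From the de Broglie relation λ = h/(mv), we solve for m:

m = h/(λv)
m = (6.626 × 10^-34 J·s) / (4.17 × 10^-10 m × 1.09 × 10^6 m/s)
m = 1.46 × 10^-30 kg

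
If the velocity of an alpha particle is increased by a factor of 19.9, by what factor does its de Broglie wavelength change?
The wavelength decreases by a factor of 19.9.

From λ = h/(mv), the wavelength is inversely proportional to velocity:

λ ∝ 1/v

If v → 19.9v, then λ → λ/19.9

When velocity is increased by a factor of 19.9, the wavelength decreases by a factor of 19.9.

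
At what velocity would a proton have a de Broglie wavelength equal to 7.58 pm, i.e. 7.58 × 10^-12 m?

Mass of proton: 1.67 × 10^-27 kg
5.23 × 10^4 m/s

From λ = h/(mv), solve for v:

v = h/(mλ)
v = (6.626 × 10^-34 J·s) / (1.67 × 10^-27 kg × 7.58 × 10^-12 m)
v = 5.23 × 10^4 m/s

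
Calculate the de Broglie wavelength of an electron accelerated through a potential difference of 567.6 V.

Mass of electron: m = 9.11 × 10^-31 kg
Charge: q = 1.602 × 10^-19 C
5.15 × 10^-11 m

When a particle is accelerated through voltage V, it gains kinetic energy KE = qV.

The de Broglie wavelength is then λ = h/√(2mqV):

λ = h/√(2mqV)
λ = (6.626 × 10^-34 J·s) / √(2 × 9.11 × 10^-31 kg × 1.602 × 10^-19 C × 567.6 V)
λ = 5.15 × 10^-11 m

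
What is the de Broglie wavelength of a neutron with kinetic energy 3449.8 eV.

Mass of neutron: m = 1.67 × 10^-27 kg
4.88 × 10^-13 m

Using λ = h/√(2mKE):

First convert KE to Joules: KE = 3449.8 eV = 5.527 × 10^-16 J

λ = h/√(2mKE)
λ = (6.626 × 10^-34 J·s) / √(2 × 1.67 × 10^-27 kg × 5.527 × 10^-16 J)
λ = 4.88 × 10^-13 m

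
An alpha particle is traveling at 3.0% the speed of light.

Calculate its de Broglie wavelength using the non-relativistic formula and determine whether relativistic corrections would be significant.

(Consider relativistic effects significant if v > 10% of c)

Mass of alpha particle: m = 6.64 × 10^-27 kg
No, relativistic corrections are not needed.

Using the non-relativistic de Broglie formula λ = h/(mv):

v = 3.0% × c = 8.994 × 10^6 m/s

λ = h/(mv)
λ = (6.626 × 10^-34 J·s) / (6.64 × 10^-27 kg × 8.994 × 10^6 m/s)
λ = 1.11 × 10^-14 m

Since v = 3.0% of c < 10% of c, relativistic corrections are NOT significant and this non-relativistic result is a good approximation.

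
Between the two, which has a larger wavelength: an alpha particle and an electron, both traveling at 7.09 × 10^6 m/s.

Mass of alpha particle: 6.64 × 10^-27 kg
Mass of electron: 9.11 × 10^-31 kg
The electron has the longer wavelength.

Using λ = h/(mv), since both particles have the same velocity, the wavelength depends only on mass.

For alpha particle: λ₁ = h/(m₁v) = 1.41 × 10^-14 m
For electron: λ₂ = h/(m₂v) = 1.03 × 10^-10 m

Since λ ∝ 1/m at constant velocity, the lighter particle has the longer wavelength.

The electron has the longer de Broglie wavelength.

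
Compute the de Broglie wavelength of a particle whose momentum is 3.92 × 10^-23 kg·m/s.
1.69 × 10^-11 m

Using the de Broglie relation λ = h/p:

λ = h/p
λ = (6.626 × 10^-34 J·s) / (3.92 × 10^-23 kg·m/s)
λ = 1.69 × 10^-11 m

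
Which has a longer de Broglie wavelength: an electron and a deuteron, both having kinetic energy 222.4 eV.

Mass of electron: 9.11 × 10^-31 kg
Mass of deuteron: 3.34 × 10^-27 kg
The electron has the longer wavelength.

Using λ = h/√(2mKE):

For electron: λ₁ = h/√(2m₁KE) = 8.22 × 10^-11 m
For deuteron: λ₂ = h/√(2m₂KE) = 1.36 × 10^-12 m

Since λ ∝ 1/√m at constant kinetic energy, the lighter particle has the longer wavelength.

The electron has the longer de Broglie wavelength.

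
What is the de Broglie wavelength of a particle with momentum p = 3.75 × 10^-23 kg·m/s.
1.77 × 10^-11 m

Using the de Broglie relation λ = h/p:

λ = h/p
λ = (6.626 × 10^-34 J·s) / (3.75 × 10^-23 kg·m/s)
λ = 1.77 × 10^-11 m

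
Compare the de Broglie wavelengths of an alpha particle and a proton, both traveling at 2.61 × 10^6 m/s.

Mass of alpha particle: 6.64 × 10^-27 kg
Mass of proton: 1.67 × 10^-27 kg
The proton has the longer wavelength.

Using λ = h/(mv), since both particles have the same velocity, the wavelength depends only on mass.

For alpha particle: λ₁ = h/(m₁v) = 3.82 × 10^-14 m
For proton: λ₂ = h/(m₂v) = 1.52 × 10^-13 m

Since λ ∝ 1/m at constant velocity, the lighter particle has the longer wavelength.

The proton has the longer de Broglie wavelength.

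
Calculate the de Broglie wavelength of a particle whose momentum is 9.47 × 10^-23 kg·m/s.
7.00 × 10^-12 m

Using the de Broglie relation λ = h/p:

λ = h/p
λ = (6.626 × 10^-34 J·s) / (9.47 × 10^-23 kg·m/s)
λ = 7.00 × 10^-12 m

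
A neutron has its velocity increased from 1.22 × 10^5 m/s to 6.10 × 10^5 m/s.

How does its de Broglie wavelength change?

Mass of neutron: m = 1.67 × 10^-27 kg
The wavelength decreases by a factor of 5.

Using λ = h/(mv):

Initial wavelength: λ₁ = h/(mv₁) = 3.25 × 10^-12 m
Final wavelength: λ₂ = h/(mv₂) = 6.50 × 10^-13 m

Since λ ∝ 1/v, when velocity increases by a factor of 5, the wavelength decreases by a factor of 5.

λ₂/λ₁ = v₁/v₂ = 1/5

The wavelength decreases by a factor of 5.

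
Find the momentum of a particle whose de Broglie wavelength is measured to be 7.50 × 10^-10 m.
8.83 × 10^-25 kg·m/s

From the de Broglie relation λ = h/p, we solve for p:

p = h/λ
p = (6.626 × 10^-34 J·s) / (7.50 × 10^-10 m)
p = 8.83 × 10^-25 kg·m/s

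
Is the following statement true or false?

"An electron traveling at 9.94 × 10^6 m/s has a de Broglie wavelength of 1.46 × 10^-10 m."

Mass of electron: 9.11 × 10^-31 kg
False

The claim is incorrect.

Using λ = h/(mv):
λ = (6.626 × 10^-34 J·s) / (9.11 × 10^-31 kg × 9.94 × 10^6 m/s)
λ = 7.32 × 10^-11 m

The actual wavelength differs from the claimed 1.46 × 10^-10 m.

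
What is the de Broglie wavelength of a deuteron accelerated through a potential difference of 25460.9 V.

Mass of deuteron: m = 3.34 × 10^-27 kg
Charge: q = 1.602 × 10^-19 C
1.27 × 10^-13 m

When a particle is accelerated through voltage V, it gains kinetic energy KE = qV.

The de Broglie wavelength is then λ = h/√(2mqV):

λ = h/√(2mqV)
λ = (6.626 × 10^-34 J·s) / √(2 × 3.34 × 10^-27 kg × 1.602 × 10^-19 C × 25460.9 V)
λ = 1.27 × 10^-13 m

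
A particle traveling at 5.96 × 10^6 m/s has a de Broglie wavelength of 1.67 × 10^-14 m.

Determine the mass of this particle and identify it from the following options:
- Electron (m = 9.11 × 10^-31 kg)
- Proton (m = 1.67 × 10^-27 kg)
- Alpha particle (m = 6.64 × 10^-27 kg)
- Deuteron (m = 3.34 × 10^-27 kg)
The particle is an alpha particle.

From λ = h/(mv), solve for mass:

m = h/(λv)
m = (6.626 × 10^-34 J·s) / (1.67 × 10^-14 m × 5.96 × 10^6 m/s)
m = 6.66 × 10^-27 kg

Comparing with the listed masses, this is closest to an alpha particle.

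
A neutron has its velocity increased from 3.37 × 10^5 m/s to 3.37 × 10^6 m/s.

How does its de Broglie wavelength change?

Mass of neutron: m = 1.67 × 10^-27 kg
The wavelength decreases by a factor of 10.

Using λ = h/(mv):

Initial wavelength: λ₁ = h/(mv₁) = 1.18 × 10^-12 m
Final wavelength: λ₂ = h/(mv₂) = 1.18 × 10^-13 m

Since λ ∝ 1/v, when velocity increases by a factor of 10, the wavelength decreases by a factor of 10.

λ₂/λ₁ = v₁/v₂ = 1/10

The wavelength decreases by a factor of 10.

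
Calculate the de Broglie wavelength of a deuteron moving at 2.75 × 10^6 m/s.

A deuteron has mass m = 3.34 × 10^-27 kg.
7.21 × 10^-14 m

Using the de Broglie relation λ = h/(mv):

λ = h/(mv)
λ = (6.626 × 10^-34 J·s) / (3.34 × 10^-27 kg × 2.75 × 10^6 m/s)
λ = 7.21 × 10^-14 m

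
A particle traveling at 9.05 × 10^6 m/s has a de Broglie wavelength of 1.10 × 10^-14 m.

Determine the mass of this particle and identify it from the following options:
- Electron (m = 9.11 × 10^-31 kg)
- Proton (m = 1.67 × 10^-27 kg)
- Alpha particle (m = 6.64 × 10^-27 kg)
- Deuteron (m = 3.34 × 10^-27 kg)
The particle is an alpha particle.

From λ = h/(mv), solve for mass:

m = h/(λv)
m = (6.626 × 10^-34 J·s) / (1.10 × 10^-14 m × 9.05 × 10^6 m/s)
m = 6.66 × 10^-27 kg

Comparing with the listed masses, this is closest to an alpha particle.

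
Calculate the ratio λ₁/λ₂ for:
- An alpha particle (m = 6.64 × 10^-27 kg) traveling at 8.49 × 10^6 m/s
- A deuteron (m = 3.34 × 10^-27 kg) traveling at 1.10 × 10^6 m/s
λ₁/λ₂ = 0.0652

Using λ = h/(mv):

λ₁ = h/(m₁v₁) = 1.18 × 10^-14 m
λ₂ = h/(m₂v₂) = 1.80 × 10^-13 m

Ratio λ₁/λ₂ = (m₂v₂)/(m₁v₁)
         = (3.34 × 10^-27 kg × 1.10 × 10^6 m/s) / (6.64 × 10^-27 kg × 8.49 × 10^6 m/s)
         = 0.0652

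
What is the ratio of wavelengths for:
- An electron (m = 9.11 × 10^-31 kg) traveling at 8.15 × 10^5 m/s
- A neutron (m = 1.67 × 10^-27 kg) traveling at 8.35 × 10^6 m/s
λ₁/λ₂ = 1.88 × 10^4

Using λ = h/(mv):

λ₁ = h/(m₁v₁) = 8.92 × 10^-10 m
λ₂ = h/(m₂v₂) = 4.75 × 10^-14 m

Ratio λ₁/λ₂ = (m₂v₂)/(m₁v₁)
         = (1.67 × 10^-27 kg × 8.35 × 10^6 m/s) / (9.11 × 10^-31 kg × 8.15 × 10^5 m/s)
         = 1.88 × 10^4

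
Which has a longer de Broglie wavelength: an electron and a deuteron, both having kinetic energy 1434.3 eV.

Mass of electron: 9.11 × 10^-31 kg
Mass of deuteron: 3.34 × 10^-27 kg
The electron has the longer wavelength.

Using λ = h/√(2mKE):

For electron: λ₁ = h/√(2m₁KE) = 3.24 × 10^-11 m
For deuteron: λ₂ = h/√(2m₂KE) = 5.35 × 10^-13 m

Since λ ∝ 1/√m at constant kinetic energy, the lighter particle has the longer wavelength.

The electron has the longer de Broglie wavelength.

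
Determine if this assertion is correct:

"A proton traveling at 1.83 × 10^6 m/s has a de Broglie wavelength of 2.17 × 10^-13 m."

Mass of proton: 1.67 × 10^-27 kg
True

The claim is correct.

Using λ = h/(mv):
λ = (6.626 × 10^-34 J·s) / (1.67 × 10^-27 kg × 1.83 × 10^6 m/s)
λ = 2.17 × 10^-13 m

This matches the claimed value.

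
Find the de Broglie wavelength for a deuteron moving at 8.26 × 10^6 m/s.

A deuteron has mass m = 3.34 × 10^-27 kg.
2.40 × 10^-14 m

Using the de Broglie relation λ = h/(mv):

λ = h/(mv)
λ = (6.626 × 10^-34 J·s) / (3.34 × 10^-27 kg × 8.26 × 10^6 m/s)
λ = 2.40 × 10^-14 m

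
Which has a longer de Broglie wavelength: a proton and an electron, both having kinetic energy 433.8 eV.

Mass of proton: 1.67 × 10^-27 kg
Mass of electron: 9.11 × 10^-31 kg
The electron has the longer wavelength.

Using λ = h/√(2mKE):

For proton: λ₁ = h/√(2m₁KE) = 1.38 × 10^-12 m
For electron: λ₂ = h/√(2m₂KE) = 5.89 × 10^-11 m

Since λ ∝ 1/√m at constant kinetic energy, the lighter particle has the longer wavelength.

The electron has the longer de Broglie wavelength.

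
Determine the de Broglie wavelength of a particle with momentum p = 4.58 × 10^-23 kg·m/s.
1.45 × 10^-11 m

Using the de Broglie relation λ = h/p:

λ = h/p
λ = (6.626 × 10^-34 J·s) / (4.58 × 10^-23 kg·m/s)
λ = 1.45 × 10^-11 m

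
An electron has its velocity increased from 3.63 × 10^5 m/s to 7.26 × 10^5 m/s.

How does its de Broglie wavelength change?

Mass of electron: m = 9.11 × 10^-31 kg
The wavelength decreases by a factor of 2.

Using λ = h/(mv):

Initial wavelength: λ₁ = h/(mv₁) = 2.00 × 10^-9 m
Final wavelength: λ₂ = h/(mv₂) = 1.00 × 10^-9 m

Since λ ∝ 1/v, when velocity increases by a factor of 2, the wavelength decreases by a factor of 2.

λ₂/λ₁ = v₁/v₂ = 1/2

The wavelength decreases by a factor of 2.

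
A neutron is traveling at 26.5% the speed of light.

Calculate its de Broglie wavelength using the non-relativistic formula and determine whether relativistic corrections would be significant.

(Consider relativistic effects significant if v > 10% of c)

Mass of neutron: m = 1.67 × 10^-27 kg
Yes, relativistic corrections are needed.

Using the non-relativistic de Broglie formula λ = h/(mv):

v = 26.5% × c = 7.945 × 10^7 m/s

λ = h/(mv)
λ = (6.626 × 10^-34 J·s) / (1.67 × 10^-27 kg × 7.945 × 10^7 m/s)
λ = 4.99 × 10^-15 m

Since v = 26.5% of c > 10% of c, relativistic corrections ARE significant and the actual wavelength would differ from this non-relativistic estimate.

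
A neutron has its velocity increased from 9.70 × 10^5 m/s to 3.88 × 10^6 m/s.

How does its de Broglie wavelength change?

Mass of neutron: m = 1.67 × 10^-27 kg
The wavelength decreases by a factor of 4.

Using λ = h/(mv):

Initial wavelength: λ₁ = h/(mv₁) = 4.09 × 10^-13 m
Final wavelength: λ₂ = h/(mv₂) = 1.02 × 10^-13 m

Since λ ∝ 1/v, when velocity increases by a factor of 4, the wavelength decreases by a factor of 4.

λ₂/λ₁ = v₁/v₂ = 1/4

The wavelength decreases by a factor of 4.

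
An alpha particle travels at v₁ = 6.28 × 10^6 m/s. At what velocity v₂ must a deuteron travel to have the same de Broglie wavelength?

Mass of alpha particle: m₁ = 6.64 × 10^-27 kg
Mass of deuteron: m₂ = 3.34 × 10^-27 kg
v₂ = 1.25 × 10^7 m/s

For equal de Broglie wavelengths: λ₁ = λ₂

h/(m₁v₁) = h/(m₂v₂)
m₁v₁ = m₂v₂
v₂ = v₁ · (m₁/m₂)

v₂ = 6.28 × 10^6 m/s × (6.64 × 10^-27 kg / 3.34 × 10^-27 kg)
v₂ = 1.25 × 10^7 m/s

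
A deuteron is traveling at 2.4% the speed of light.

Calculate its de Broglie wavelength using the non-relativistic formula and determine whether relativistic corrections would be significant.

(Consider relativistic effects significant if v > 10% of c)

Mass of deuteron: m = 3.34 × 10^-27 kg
No, relativistic corrections are not needed.

Using the non-relativistic de Broglie formula λ = h/(mv):

v = 2.4% × c = 7.195 × 10^6 m/s

λ = h/(mv)
λ = (6.626 × 10^-34 J·s) / (3.34 × 10^-27 kg × 7.195 × 10^6 m/s)
λ = 2.76 × 10^-14 m

Since v = 2.4% of c < 10% of c, relativistic corrections are NOT significant and this non-relativistic result is a good approximation.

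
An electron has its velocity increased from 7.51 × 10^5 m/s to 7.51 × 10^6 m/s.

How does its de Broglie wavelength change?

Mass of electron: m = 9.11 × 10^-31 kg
The wavelength decreases by a factor of 10.

Using λ = h/(mv):

Initial wavelength: λ₁ = h/(mv₁) = 9.68 × 10^-10 m
Final wavelength: λ₂ = h/(mv₂) = 9.68 × 10^-11 m

Since λ ∝ 1/v, when velocity increases by a factor of 10, the wavelength decreases by a factor of 10.

λ₂/λ₁ = v₁/v₂ = 1/10

The wavelength decreases by a factor of 10.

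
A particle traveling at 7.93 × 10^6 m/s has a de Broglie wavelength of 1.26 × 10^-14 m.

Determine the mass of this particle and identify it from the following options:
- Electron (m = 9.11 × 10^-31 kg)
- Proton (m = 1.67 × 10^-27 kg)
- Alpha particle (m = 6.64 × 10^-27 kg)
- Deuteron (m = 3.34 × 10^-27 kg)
The particle is an alpha particle.

From λ = h/(mv), solve for mass:

m = h/(λv)
m = (6.626 × 10^-34 J·s) / (1.26 × 10^-14 m × 7.93 × 10^6 m/s)
m = 6.63 × 10^-27 kg

Comparing with the listed masses, this is closest to an alpha particle.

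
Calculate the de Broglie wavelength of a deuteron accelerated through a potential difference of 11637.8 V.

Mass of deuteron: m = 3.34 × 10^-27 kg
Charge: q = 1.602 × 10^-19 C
1.88 × 10^-13 m

When a particle is accelerated through voltage V, it gains kinetic energy KE = qV.

The de Broglie wavelength is then λ = h/√(2mqV):

λ = h/√(2mqV)
λ = (6.626 × 10^-34 J·s) / √(2 × 3.34 × 10^-27 kg × 1.602 × 10^-19 C × 11637.8 V)
λ = 1.88 × 10^-13 m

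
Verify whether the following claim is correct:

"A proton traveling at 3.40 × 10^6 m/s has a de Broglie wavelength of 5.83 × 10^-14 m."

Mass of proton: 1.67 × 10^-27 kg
False

The claim is incorrect.

Using λ = h/(mv):
λ = (6.626 × 10^-34 J·s) / (1.67 × 10^-27 kg × 3.40 × 10^6 m/s)
λ = 1.17 × 10^-13 m

The actual wavelength differs from the claimed 5.83 × 10^-14 m.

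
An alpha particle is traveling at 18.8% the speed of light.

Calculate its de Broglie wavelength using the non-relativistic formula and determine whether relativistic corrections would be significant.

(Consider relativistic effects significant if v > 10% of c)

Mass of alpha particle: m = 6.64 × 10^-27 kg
Yes, relativistic corrections are needed.

Using the non-relativistic de Broglie formula λ = h/(mv):

v = 18.8% × c = 5.636 × 10^7 m/s

λ = h/(mv)
λ = (6.626 × 10^-34 J·s) / (6.64 × 10^-27 kg × 5.636 × 10^7 m/s)
λ = 1.77 × 10^-15 m

Since v = 18.8% of c > 10% of c, relativistic corrections ARE significant and the actual wavelength would differ from this non-relativistic estimate.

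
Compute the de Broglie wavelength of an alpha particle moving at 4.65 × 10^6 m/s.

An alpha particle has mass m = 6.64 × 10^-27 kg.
2.15 × 10^-14 m

Using the de Broglie relation λ = h/(mv):

λ = h/(mv)
λ = (6.626 × 10^-34 J·s) / (6.64 × 10^-27 kg × 4.65 × 10^6 m/s)
λ = 2.15 × 10^-14 m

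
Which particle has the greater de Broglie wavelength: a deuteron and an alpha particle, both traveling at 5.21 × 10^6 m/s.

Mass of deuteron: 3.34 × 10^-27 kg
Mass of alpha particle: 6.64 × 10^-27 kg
The deuteron has the longer wavelength.

Using λ = h/(mv), since both particles have the same velocity, the wavelength depends only on mass.

For deuteron: λ₁ = h/(m₁v) = 3.81 × 10^-14 m
For alpha particle: λ₂ = h/(m₂v) = 1.92 × 10^-14 m

Since λ ∝ 1/m at constant velocity, the lighter particle has the longer wavelength.

The deuteron has the longer de Broglie wavelength.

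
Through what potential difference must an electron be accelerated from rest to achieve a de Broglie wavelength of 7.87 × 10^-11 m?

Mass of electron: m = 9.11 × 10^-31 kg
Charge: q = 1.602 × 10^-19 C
243 V

From λ = h/√(2mqV), we solve for V:

λ² = h²/(2mqV)
V = h²/(2mqλ²)
V = (6.626 × 10^-34 J·s)² / (2 × 9.11 × 10^-31 kg × 1.602 × 10^-19 C × (7.87 × 10^-11 m)²)
V = 243 V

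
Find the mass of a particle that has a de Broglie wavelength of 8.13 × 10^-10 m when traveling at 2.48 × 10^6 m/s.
3.29 × 10^-31 kg

From the de Broglie relation λ = h/(mv), we solve for m:

m = h/(λv)
m = (6.626 × 10^-34 J·s) / (8.13 × 10^-10 m × 2.48 × 10^6 m/s)
m = 3.29 × 10^-31 kg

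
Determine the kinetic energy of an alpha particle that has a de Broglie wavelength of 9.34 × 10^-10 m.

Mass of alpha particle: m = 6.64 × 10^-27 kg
3.79 × 10^-23 J (or 2.37 × 10^-4 eV)

From λ = h/√(2mKE), we solve for KE:

λ² = h²/(2mKE)
KE = h²/(2mλ²)
KE = (6.626 × 10^-34 J·s)² / (2 × 6.64 × 10^-27 kg × (9.34 × 10^-10 m)²)
KE = 3.79 × 10^-23 J
KE = 2.37 × 10^-4 eV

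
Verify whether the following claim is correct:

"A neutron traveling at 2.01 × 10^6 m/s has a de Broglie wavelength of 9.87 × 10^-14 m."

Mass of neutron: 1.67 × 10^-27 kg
False

The claim is incorrect.

Using λ = h/(mv):
λ = (6.626 × 10^-34 J·s) / (1.67 × 10^-27 kg × 2.01 × 10^6 m/s)
λ = 1.97 × 10^-13 m

The actual wavelength differs from the claimed 9.87 × 10^-14 m.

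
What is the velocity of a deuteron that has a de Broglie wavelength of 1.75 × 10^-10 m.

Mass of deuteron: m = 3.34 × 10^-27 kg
1.13 × 10^3 m/s

From the de Broglie relation λ = h/(mv), we solve for v:

v = h/(mλ)
v = (6.626 × 10^-34 J·s) / (3.34 × 10^-27 kg × 1.75 × 10^-10 m)
v = 1.13 × 10^3 m/s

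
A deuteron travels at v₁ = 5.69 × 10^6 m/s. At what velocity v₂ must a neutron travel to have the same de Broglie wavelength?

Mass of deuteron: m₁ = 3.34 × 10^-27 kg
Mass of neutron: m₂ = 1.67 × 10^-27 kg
v₂ = 1.14 × 10^7 m/s

For equal de Broglie wavelengths: λ₁ = λ₂

h/(m₁v₁) = h/(m₂v₂)
m₁v₁ = m₂v₂
v₂ = v₁ · (m₁/m₂)

v₂ = 5.69 × 10^6 m/s × (3.34 × 10^-27 kg / 1.67 × 10^-27 kg)
v₂ = 1.14 × 10^7 m/s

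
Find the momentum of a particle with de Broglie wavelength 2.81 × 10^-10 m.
2.36 × 10^-24 kg·m/s

From the de Broglie relation λ = h/p, we solve for p:

p = h/λ
p = (6.626 × 10^-34 J·s) / (2.81 × 10^-10 m)
p = 2.36 × 10^-24 kg·m/s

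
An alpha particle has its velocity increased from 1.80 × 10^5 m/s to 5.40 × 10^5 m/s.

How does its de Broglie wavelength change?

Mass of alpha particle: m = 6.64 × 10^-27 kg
The wavelength decreases by a factor of 3.

Using λ = h/(mv):

Initial wavelength: λ₁ = h/(mv₁) = 5.54 × 10^-13 m
Final wavelength: λ₂ = h/(mv₂) = 1.85 × 10^-13 m

Since λ ∝ 1/v, when velocity increases by a factor of 3, the wavelength decreases by a factor of 3.

λ₂/λ₁ = v₁/v₂ = 1/3

The wavelength decreases by a factor of 3.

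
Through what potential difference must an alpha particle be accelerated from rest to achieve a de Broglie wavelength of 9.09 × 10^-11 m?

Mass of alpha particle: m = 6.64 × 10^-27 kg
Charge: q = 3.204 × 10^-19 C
1.25 × 10^-2 V

From λ = h/√(2mqV), we solve for V:

λ² = h²/(2mqV)
V = h²/(2mqλ²)
V = (6.626 × 10^-34 J·s)² / (2 × 6.64 × 10^-27 kg × 3.204 × 10^-19 C × (9.09 × 10^-11 m)²)
V = 1.25 × 10^-2 V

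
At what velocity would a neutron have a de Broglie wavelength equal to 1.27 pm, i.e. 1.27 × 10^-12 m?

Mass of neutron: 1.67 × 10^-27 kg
3.12 × 10^5 m/s

From λ = h/(mv), solve for v:

v = h/(mλ)
v = (6.626 × 10^-34 J·s) / (1.67 × 10^-27 kg × 1.27 × 10^-12 m)
v = 3.12 × 10^5 m/s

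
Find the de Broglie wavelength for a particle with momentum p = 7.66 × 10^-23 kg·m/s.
8.65 × 10^-12 m

Using the de Broglie relation λ = h/p:

λ = h/p
λ = (6.626 × 10^-34 J·s) / (7.66 × 10^-23 kg·m/s)
λ = 8.65 × 10^-12 m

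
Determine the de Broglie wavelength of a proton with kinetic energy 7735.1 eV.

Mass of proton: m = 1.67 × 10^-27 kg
3.26 × 10^-13 m

Using λ = h/√(2mKE):

First convert KE to Joules: KE = 7735.1 eV = 1.239 × 10^-15 J

λ = h/√(2mKE)
λ = (6.626 × 10^-34 J·s) / √(2 × 1.67 × 10^-27 kg × 1.239 × 10^-15 J)
λ = 3.26 × 10^-13 m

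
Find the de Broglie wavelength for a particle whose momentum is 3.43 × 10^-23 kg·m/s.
1.93 × 10^-11 m

Using the de Broglie relation λ = h/p:

λ = h/p
λ = (6.626 × 10^-34 J·s) / (3.43 × 10^-23 kg·m/s)
λ = 1.93 × 10^-11 m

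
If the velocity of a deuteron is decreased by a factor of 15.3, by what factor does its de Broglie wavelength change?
The wavelength increases by a factor of 15.3.

From λ = h/(mv), the wavelength is inversely proportional to velocity:

λ ∝ 1/v

If v → v/15.3, then λ → 15.3λ

When velocity is decreased by a factor of 15.3, the wavelength increases by a factor of 15.3.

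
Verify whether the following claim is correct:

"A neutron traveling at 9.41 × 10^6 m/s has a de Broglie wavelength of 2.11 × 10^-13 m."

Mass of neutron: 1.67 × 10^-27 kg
False

The claim is incorrect.

Using λ = h/(mv):
λ = (6.626 × 10^-34 J·s) / (1.67 × 10^-27 kg × 9.41 × 10^6 m/s)
λ = 4.22 × 10^-14 m

The actual wavelength differs from the claimed 2.11 × 10^-13 m.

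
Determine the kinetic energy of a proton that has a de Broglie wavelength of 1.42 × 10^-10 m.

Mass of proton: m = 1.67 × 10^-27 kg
6.52 × 10^-21 J (or 0.0407 eV)

From λ = h/√(2mKE), we solve for KE:

λ² = h²/(2mKE)
KE = h²/(2mλ²)
KE = (6.626 × 10^-34 J·s)² / (2 × 1.67 × 10^-27 kg × (1.42 × 10^-10 m)²)
KE = 6.52 × 10^-21 J
KE = 0.0407 eV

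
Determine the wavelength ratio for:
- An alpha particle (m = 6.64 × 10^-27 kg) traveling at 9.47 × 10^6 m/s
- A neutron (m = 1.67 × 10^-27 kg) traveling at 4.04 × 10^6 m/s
λ₁/λ₂ = 0.107

Using λ = h/(mv):

λ₁ = h/(m₁v₁) = 1.05 × 10^-14 m
λ₂ = h/(m₂v₂) = 9.82 × 10^-14 m

Ratio λ₁/λ₂ = (m₂v₂)/(m₁v₁)
         = (1.67 × 10^-27 kg × 4.04 × 10^6 m/s) / (6.64 × 10^-27 kg × 9.47 × 10^6 m/s)
         = 0.107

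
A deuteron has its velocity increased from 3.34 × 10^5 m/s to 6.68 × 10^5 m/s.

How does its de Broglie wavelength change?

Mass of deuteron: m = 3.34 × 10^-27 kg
The wavelength decreases by a factor of 2.

Using λ = h/(mv):

Initial wavelength: λ₁ = h/(mv₁) = 5.94 × 10^-13 m
Final wavelength: λ₂ = h/(mv₂) = 2.97 × 10^-13 m

Since λ ∝ 1/v, when velocity increases by a factor of 2, the wavelength decreases by a factor of 2.

λ₂/λ₁ = v₁/v₂ = 1/2

The wavelength decreases by a factor of 2.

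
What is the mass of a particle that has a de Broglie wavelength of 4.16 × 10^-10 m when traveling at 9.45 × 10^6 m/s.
1.69 × 10^-31 kg

From the de Broglie relation λ = h/(mv), we solve for m:

m = h/(λv)
m = (6.626 × 10^-34 J·s) / (4.16 × 10^-10 m × 9.45 × 10^6 m/s)
m = 1.69 × 10^-31 kg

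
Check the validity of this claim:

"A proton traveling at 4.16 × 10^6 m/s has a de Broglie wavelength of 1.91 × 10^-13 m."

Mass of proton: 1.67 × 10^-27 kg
False

The claim is incorrect.

Using λ = h/(mv):
λ = (6.626 × 10^-34 J·s) / (1.67 × 10^-27 kg × 4.16 × 10^6 m/s)
λ = 9.54 × 10^-14 m

The actual wavelength differs from the claimed 1.91 × 10^-13 m.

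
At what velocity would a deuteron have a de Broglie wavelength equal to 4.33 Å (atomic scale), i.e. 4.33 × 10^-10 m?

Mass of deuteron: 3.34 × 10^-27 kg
4.58 × 10^2 m/s

From λ = h/(mv), solve for v:

v = h/(mλ)
v = (6.626 × 10^-34 J·s) / (3.34 × 10^-27 kg × 4.33 × 10^-10 m)
v = 4.58 × 10^2 m/s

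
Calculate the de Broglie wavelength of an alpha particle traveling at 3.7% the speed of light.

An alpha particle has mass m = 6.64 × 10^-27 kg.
9.00 × 10^-15 m

Using the de Broglie relation λ = h/(mv):

v = 3.7% × c = 1.109 × 10^7 m/s

λ = h/(mv)
λ = (6.626 × 10^-34 J·s) / (6.64 × 10^-27 kg × 1.109 × 10^7 m/s)
λ = 9.00 × 10^-15 m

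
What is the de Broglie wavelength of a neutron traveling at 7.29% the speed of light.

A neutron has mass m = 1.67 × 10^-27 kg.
1.82 × 10^-14 m

Using the de Broglie relation λ = h/(mv):

v = 7.29% × c = 2.185 × 10^7 m/s

λ = h/(mv)
λ = (6.626 × 10^-34 J·s) / (1.67 × 10^-27 kg × 2.185 × 10^7 m/s)
λ = 1.82 × 10^-14 m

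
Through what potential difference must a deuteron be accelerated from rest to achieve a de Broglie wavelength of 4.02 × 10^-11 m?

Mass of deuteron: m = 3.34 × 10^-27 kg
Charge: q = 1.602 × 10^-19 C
2.54 × 10^-1 V

From λ = h/√(2mqV), we solve for V:

λ² = h²/(2mqV)
V = h²/(2mqλ²)
V = (6.626 × 10^-34 J·s)² / (2 × 3.34 × 10^-27 kg × 1.602 × 10^-19 C × (4.02 × 10^-11 m)²)
V = 2.54 × 10^-1 V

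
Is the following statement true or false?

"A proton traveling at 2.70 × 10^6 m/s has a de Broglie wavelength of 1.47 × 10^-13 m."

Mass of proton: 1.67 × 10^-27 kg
True

The claim is correct.

Using λ = h/(mv):
λ = (6.626 × 10^-34 J·s) / (1.67 × 10^-27 kg × 2.70 × 10^6 m/s)
λ = 1.47 × 10^-13 m

This matches the claimed value.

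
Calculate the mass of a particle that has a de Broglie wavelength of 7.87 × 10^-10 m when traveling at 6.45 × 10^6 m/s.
1.31 × 10^-31 kg

From the de Broglie relation λ = h/(mv), we solve for m:

m = h/(λv)
m = (6.626 × 10^-34 J·s) / (7.87 × 10^-10 m × 6.45 × 10^6 m/s)
m = 1.31 × 10^-31 kg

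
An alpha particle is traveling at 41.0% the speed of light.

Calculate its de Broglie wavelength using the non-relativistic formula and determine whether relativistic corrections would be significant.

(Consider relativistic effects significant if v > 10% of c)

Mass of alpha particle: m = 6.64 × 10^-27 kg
Yes, relativistic corrections are needed.

Using the non-relativistic de Broglie formula λ = h/(mv):

v = 41.0% × c = 1.229 × 10^8 m/s

λ = h/(mv)
λ = (6.626 × 10^-34 J·s) / (6.64 × 10^-27 kg × 1.229 × 10^8 m/s)
λ = 8.12 × 10^-16 m

Since v = 41.0% of c > 10% of c, relativistic corrections ARE significant and the actual wavelength would differ from this non-relativistic estimate.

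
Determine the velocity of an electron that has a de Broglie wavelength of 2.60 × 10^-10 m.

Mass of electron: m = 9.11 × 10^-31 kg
2.80 × 10^6 m/s

From the de Broglie relation λ = h/(mv), we solve for v:

v = h/(mλ)
v = (6.626 × 10^-34 J·s) / (9.11 × 10^-31 kg × 2.60 × 10^-10 m)
v = 2.80 × 10^6 m/s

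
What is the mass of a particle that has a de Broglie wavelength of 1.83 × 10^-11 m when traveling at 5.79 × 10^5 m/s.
6.25 × 10^-29 kg

From the de Broglie relation λ = h/(mv), we solve for m:

m = h/(λv)
m = (6.626 × 10^-34 J·s) / (1.83 × 10^-11 m × 5.79 × 10^5 m/s)
m = 6.25 × 10^-29 kg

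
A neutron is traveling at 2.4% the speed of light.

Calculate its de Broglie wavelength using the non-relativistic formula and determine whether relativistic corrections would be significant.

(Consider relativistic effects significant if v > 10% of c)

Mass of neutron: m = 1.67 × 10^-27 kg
No, relativistic corrections are not needed.

Using the non-relativistic de Broglie formula λ = h/(mv):

v = 2.4% × c = 7.195 × 10^6 m/s

λ = h/(mv)
λ = (6.626 × 10^-34 J·s) / (1.67 × 10^-27 kg × 7.195 × 10^6 m/s)
λ = 5.51 × 10^-14 m

Since v = 2.4% of c < 10% of c, relativistic corrections are NOT significant and this non-relativistic result is a good approximation.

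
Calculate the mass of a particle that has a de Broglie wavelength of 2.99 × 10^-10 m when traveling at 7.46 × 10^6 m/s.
2.97 × 10^-31 kg

From the de Broglie relation λ = h/(mv), we solve for m:

m = h/(λv)
m = (6.626 × 10^-34 J·s) / (2.99 × 10^-10 m × 7.46 × 10^6 m/s)
m = 2.97 × 10^-31 kg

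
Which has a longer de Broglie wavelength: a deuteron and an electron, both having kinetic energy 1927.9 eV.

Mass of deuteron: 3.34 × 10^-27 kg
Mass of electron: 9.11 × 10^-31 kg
The electron has the longer wavelength.

Using λ = h/√(2mKE):

For deuteron: λ₁ = h/√(2m₁KE) = 4.61 × 10^-13 m
For electron: λ₂ = h/√(2m₂KE) = 2.79 × 10^-11 m

Since λ ∝ 1/√m at constant kinetic energy, the lighter particle has the longer wavelength.

The electron has the longer de Broglie wavelength.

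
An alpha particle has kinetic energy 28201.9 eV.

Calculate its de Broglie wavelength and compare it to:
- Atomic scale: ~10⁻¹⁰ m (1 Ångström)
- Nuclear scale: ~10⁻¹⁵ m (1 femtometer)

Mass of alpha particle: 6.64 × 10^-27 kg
λ = 8.55 × 10^-14 m, which is between nuclear and atomic scales.

Using λ = h/√(2mKE):

KE = 28201.9 eV = 4.518 × 10^-15 J

λ = h/√(2mKE)
λ = (6.626 × 10^-34 J·s) / √(2 × 6.64 × 10^-27 kg × 4.518 × 10^-15 J)
λ = 8.55 × 10^-14 m

Comparison:
- Atomic scale (10⁻¹⁰ m): λ is 0.00086× this size
- Nuclear scale (10⁻¹⁵ m): λ is 86× this size

The wavelength is between nuclear and atomic scales.

This wavelength is appropriate for probing atomic structure but too large for nuclear physics experiments.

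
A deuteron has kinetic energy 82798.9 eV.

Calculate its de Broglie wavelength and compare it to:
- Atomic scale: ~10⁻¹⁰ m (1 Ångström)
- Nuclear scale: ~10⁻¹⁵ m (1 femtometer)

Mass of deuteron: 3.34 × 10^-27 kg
λ = 7.04 × 10^-14 m, which is between nuclear and atomic scales.

Using λ = h/√(2mKE):

KE = 82798.9 eV = 1.327 × 10^-14 J

λ = h/√(2mKE)
λ = (6.626 × 10^-34 J·s) / √(2 × 3.34 × 10^-27 kg × 1.327 × 10^-14 J)
λ = 7.04 × 10^-14 m

Comparison:
- Atomic scale (10⁻¹⁰ m): λ is 0.0007× this size
- Nuclear scale (10⁻¹⁵ m): λ is 70× this size

The wavelength is between nuclear and atomic scales.

This wavelength is appropriate for probing atomic structure but too large for nuclear physics experiments.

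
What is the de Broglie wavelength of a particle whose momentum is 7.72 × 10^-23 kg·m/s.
8.58 × 10^-12 m

Using the de Broglie relation λ = h/p:

λ = h/p
λ = (6.626 × 10^-34 J·s) / (7.72 × 10^-23 kg·m/s)
λ = 8.58 × 10^-12 m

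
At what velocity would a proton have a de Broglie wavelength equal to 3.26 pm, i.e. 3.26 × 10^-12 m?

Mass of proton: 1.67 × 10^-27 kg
1.22 × 10^5 m/s

From λ = h/(mv), solve for v:

v = h/(mλ)
v = (6.626 × 10^-34 J·s) / (1.67 × 10^-27 kg × 3.26 × 10^-12 m)
v = 1.22 × 10^5 m/s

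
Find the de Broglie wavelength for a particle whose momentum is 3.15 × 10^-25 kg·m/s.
2.10 × 10^-9 m

Using the de Broglie relation λ = h/p:

λ = h/p
λ = (6.626 × 10^-34 J·s) / (3.15 × 10^-25 kg·m/s)
λ = 2.10 × 10^-9 m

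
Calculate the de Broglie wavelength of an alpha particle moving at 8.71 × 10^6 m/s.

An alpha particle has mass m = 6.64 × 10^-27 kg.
1.15 × 10^-14 m

Using the de Broglie relation λ = h/(mv):

λ = h/(mv)
λ = (6.626 × 10^-34 J·s) / (6.64 × 10^-27 kg × 8.71 × 10^6 m/s)
λ = 1.15 × 10^-14 m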